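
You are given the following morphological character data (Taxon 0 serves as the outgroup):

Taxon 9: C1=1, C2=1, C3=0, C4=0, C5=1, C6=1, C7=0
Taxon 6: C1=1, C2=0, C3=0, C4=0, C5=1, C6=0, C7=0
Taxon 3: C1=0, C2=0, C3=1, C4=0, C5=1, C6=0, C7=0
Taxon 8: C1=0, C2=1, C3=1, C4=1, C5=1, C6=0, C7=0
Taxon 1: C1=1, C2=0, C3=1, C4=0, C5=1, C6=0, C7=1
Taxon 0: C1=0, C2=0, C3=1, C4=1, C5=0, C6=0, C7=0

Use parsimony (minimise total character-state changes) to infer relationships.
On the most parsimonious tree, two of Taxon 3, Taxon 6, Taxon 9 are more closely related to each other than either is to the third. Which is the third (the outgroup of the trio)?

Taxon 3

Character polarity is set by the outgroup: the derived state is whichever differs from the outgroup's state, so for C3, C4 the derived state is '0', and for the remaining characters it is '1'.
C1: derived state '1' in Taxon 1, Taxon 6, and Taxon 9 only — synapomorphy for {Taxon 1, Taxon 6, Taxon 9}.
C2 groups Taxon 8 and Taxon 9, which is incompatible with the clades supported by the remaining characters; treating it as convergent (homoplasy) costs fewer steps than any alternative tree.
C3: derived state '0' in Taxon 6 and Taxon 9 only — synapomorphy for {Taxon 6, Taxon 9}.
Only Taxon 1, Taxon 3, Taxon 6, and Taxon 9 show the derived state '0' for C4, supporting them as a clade.
C5 (derived state '1') is shared by all ingroup taxa — unites the whole ingroup.
C6: derived state '1' in Taxon 9 only — an autapomorphy, so it tells us nothing about relationships among taxa.
C7: derived state '1' in Taxon 1 only — an autapomorphy, so it tells us nothing about relationships among taxa.
Most parsimonious ingroup topology: (Taxon 8,((Taxon 1,(Taxon 6,Taxon 9)),Taxon 3)).
Taxon 9 and Taxon 6 share a more recent common ancestor with each other than either does with Taxon 3, so Taxon 3 is the least closely related of the three.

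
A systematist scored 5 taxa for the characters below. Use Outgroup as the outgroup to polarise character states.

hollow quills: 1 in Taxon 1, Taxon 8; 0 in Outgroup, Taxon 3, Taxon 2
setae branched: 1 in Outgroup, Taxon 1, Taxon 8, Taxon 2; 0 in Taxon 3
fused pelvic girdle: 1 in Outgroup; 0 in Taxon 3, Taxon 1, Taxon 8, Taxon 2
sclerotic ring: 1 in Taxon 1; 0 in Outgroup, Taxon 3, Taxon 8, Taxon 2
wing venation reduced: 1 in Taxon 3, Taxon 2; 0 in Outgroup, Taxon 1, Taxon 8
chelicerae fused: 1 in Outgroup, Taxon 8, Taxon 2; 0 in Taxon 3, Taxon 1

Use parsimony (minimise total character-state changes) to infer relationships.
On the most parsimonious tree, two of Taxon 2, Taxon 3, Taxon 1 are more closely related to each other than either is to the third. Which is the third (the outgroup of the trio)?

Taxon 1

Character polarity is set by the outgroup: the derived state is whichever differs from the outgroup's state, so for setae branched, fused pelvic girdle, chelicerae fused the derived state is '0', and for the remaining characters it is '1'.
hollow quills (derived state '1') is shared by Taxon 1 and Taxon 8 — a synapomorphy uniting that clade.
setae branched: derived state '0' in Taxon 3 only — an autapomorphy, so it tells us nothing about relationships among taxa.
All ingroup taxa share the derived state '0' for fused pelvic girdle; it defines the ingroup but does not resolve relationships within it.
sclerotic ring: derived state '1' in Taxon 1 only — an autapomorphy, so it tells us nothing about relationships among taxa.
wing venation reduced: derived state '1' in Taxon 2 and Taxon 3 only — synapomorphy for {Taxon 2, Taxon 3}.
chelicerae fused (state '0') occurs in Taxon 1 and Taxon 3 but conflicts with the nesting implied by the other characters — most parsimoniously interpreted as homoplasy.
Most parsimonious ingroup topology: ((Taxon 3,Taxon 2),(Taxon 1,Taxon 8)).
Taxon 3 and Taxon 2 share a more recent common ancestor with each other than either does with Taxon 1, so Taxon 1 is the least closely related of the three.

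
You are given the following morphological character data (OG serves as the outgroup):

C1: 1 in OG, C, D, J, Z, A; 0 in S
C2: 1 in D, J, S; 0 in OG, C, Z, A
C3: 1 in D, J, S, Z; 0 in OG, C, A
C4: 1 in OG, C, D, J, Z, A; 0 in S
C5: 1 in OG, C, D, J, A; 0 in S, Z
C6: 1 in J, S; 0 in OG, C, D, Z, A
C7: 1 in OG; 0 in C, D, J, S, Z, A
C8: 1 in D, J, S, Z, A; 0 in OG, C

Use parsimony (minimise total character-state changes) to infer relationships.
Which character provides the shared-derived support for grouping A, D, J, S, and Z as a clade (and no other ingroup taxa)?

C8

Character polarity is set by the outgroup: the derived state is whichever differs from the outgroup's state, so for C1, C4, C5, C7 the derived state is '0', and for the remaining characters it is '1'.
C1: derived state '0' in S only — an autapomorphy, so it tells us nothing about relationships among taxa.
C2 (derived state '1') is shared by D, J, and S — a synapomorphy uniting that clade.
C3 (derived state '1') is shared by D, J, S, and Z — a synapomorphy uniting that clade.
C4: derived state '0' in S only — an autapomorphy, so it tells us nothing about relationships among taxa.
C5 groups S and Z, which is incompatible with the clades supported by the remaining characters; treating it as convergent (homoplasy) costs fewer steps than any alternative tree.
Only J and S show the derived state '1' for C6, supporting them as a clade.
C7 (derived state '0') is shared by all ingroup taxa — unites the whole ingroup.
C8 (derived state '1') is shared by A, D, J, S, and Z — a synapomorphy uniting that clade.
Most parsimonious ingroup topology: (C,(((D,(J,S)),Z),A)).
The clade {A, D, J, S, Z} is supported by C8: its derived state '1' occurs in exactly those taxa and in no other taxon (including the outgroup).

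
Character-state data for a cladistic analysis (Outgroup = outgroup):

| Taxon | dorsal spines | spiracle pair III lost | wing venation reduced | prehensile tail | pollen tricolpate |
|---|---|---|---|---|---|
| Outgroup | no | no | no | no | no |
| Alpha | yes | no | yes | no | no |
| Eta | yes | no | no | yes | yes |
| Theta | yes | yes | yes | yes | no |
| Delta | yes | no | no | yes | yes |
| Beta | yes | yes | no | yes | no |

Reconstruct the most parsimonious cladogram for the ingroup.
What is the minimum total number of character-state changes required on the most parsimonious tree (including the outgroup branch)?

6

The outgroup has state 'no' for every character, so 'yes' is the derived state throughout.
All ingroup taxa share the derived state 'yes' for dorsal spines; it defines the ingroup but does not resolve relationships within it.
Only Beta and Theta show the derived state 'yes' for spiracle pair III lost, supporting them as a clade.
wing venation reduced groups Alpha and Theta, which is incompatible with the clades supported by the remaining characters; treating it as convergent (homoplasy) costs fewer steps than any alternative tree.
Only Beta, Delta, Eta, and Theta show the derived state 'yes' for prehensile tail, supporting them as a clade.
pollen tricolpate (derived state 'yes') is shared by Delta and Eta — a synapomorphy uniting that clade.
Most parsimonious ingroup topology: (Alpha,((Eta,Delta),(Theta,Beta))).
Changes per character on this tree: dorsal spines: 1; spiracle pair III lost: 1; wing venation reduced: 2; prehensile tail: 1; pollen tricolpate: 1.
Total = 6.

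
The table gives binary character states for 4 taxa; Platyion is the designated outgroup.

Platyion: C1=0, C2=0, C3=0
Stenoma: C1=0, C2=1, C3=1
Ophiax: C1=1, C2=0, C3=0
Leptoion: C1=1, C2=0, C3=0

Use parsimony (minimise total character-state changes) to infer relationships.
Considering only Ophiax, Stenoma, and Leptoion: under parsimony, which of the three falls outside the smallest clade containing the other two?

Stenoma

The outgroup has state '0' for every character, so '1' is the derived state throughout.
C1 (derived state '1') is shared by Leptoion and Ophiax — a synapomorphy uniting that clade.
C2 (derived state '1') is unique to Stenoma (autapomorphy; uninformative for grouping).
C3: derived state '1' in Stenoma only — an autapomorphy, so it tells us nothing about relationships among taxa.
Most parsimonious ingroup topology: (Stenoma,(Ophiax,Leptoion)).
Ophiax and Leptoion share a more recent common ancestor with each other than either does with Stenoma, so Stenoma is the least closely related of the three.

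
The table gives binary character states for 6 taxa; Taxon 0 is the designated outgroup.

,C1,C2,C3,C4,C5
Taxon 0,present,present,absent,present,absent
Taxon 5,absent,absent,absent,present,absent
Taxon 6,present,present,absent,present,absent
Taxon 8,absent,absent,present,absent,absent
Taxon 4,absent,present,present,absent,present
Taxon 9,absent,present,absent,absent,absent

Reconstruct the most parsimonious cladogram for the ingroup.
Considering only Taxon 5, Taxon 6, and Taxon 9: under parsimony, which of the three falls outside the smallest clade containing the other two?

Taxon 6

Character polarity is set by the outgroup: the derived state is whichever differs from the outgroup's state, so for C1, C2, C4 the derived state is 'absent', and for the remaining characters it is 'present'.
Only Taxon 4, Taxon 5, Taxon 8, and Taxon 9 show the derived state 'absent' for C1, supporting them as a clade.
C2 groups Taxon 5 and Taxon 8, which is incompatible with the clades supported by the remaining characters; treating it as convergent (homoplasy) costs fewer steps than any alternative tree.
Only Taxon 4 and Taxon 8 show the derived state 'present' for C3, supporting them as a clade.
Only Taxon 4, Taxon 8, and Taxon 9 show the derived state 'absent' for C4, supporting them as a clade.
C5: derived state 'present' in Taxon 4 only — an autapomorphy, so it tells us nothing about relationships among taxa.
Most parsimonious ingroup topology: ((Taxon 5,((Taxon 8,Taxon 4),Taxon 9)),Taxon 6).
Taxon 9 and Taxon 5 share a more recent common ancestor with each other than either does with Taxon 6, so Taxon 6 is the least closely related of the three.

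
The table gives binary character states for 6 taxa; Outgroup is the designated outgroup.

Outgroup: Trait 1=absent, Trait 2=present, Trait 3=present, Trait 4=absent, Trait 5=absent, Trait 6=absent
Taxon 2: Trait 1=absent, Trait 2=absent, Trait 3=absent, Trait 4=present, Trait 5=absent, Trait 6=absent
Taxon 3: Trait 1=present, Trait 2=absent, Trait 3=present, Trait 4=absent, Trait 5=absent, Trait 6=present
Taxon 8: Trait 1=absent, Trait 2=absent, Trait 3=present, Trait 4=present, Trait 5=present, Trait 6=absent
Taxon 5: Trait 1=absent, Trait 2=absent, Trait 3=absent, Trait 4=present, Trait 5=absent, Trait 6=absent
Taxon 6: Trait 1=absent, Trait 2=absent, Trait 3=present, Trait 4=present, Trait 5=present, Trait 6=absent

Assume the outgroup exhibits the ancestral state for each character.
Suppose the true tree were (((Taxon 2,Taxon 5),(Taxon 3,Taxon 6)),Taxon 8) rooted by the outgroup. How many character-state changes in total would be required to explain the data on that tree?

Map each character onto (((Taxon 2,Taxon 5),(Taxon 3,Taxon 6)),Taxon 8) (rooted by Outgroup) and count the minimum state changes it requires (Fitch parsimony):
Trait 1: 1; Trait 2: 1; Trait 3: 1; Trait 4: 2; Trait 5: 2; Trait 6: 1.
Total tree length = 8.

8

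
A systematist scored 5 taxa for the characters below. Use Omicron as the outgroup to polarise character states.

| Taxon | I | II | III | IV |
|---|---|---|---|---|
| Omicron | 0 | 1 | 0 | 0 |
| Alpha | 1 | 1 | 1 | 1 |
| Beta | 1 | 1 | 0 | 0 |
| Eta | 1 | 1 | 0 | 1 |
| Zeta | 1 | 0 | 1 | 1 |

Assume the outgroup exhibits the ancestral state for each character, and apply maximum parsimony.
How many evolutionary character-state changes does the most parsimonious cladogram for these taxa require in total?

4

Character polarity is set by the outgroup: the derived state is whichever differs from the outgroup's state, so for II the derived state is '0', and for the remaining characters it is '1'.
All ingroup taxa share the derived state '1' for I; it defines the ingroup but does not resolve relationships within it.
II (derived state '0') is unique to Zeta (autapomorphy; uninformative for grouping).
Only Alpha and Zeta show the derived state '1' for III, supporting them as a clade.
IV: derived state '1' in Alpha, Eta, and Zeta only — synapomorphy for {Alpha, Eta, Zeta}.
Most parsimonious ingroup topology: (((Alpha,Zeta),Eta),Beta).
Changes per character on this tree: I: 1; II: 1; III: 1; IV: 1.
Total = 4.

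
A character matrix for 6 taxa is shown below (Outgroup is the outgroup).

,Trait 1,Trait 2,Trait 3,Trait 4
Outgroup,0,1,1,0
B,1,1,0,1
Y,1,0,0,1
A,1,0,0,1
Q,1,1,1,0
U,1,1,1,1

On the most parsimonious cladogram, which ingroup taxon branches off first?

Q

Character polarity is set by the outgroup: the derived state is whichever differs from the outgroup's state, so for Trait 2, Trait 3 the derived state is '0', and for the remaining characters it is '1'.
All ingroup taxa share the derived state '1' for Trait 1; it defines the ingroup but does not resolve relationships within it.
Trait 2 (derived state '0') is shared by A and Y — a synapomorphy uniting that clade.
Only A, B, and Y show the derived state '0' for Trait 3, supporting them as a clade.
Only A, B, U, and Y show the derived state '1' for Trait 4, supporting them as a clade.
Most parsimonious ingroup topology: (((B,(Y,A)),U),Q).
Q is sister to the clade containing all other ingroup taxa, so it is the earliest-diverging (most basal) ingroup lineage.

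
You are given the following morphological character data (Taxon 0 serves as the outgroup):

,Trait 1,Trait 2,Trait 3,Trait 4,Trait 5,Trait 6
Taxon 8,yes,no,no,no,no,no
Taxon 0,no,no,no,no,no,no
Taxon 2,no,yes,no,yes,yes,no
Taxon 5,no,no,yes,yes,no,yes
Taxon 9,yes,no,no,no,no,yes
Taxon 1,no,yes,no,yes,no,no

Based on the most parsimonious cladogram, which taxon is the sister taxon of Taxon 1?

Taxon 2

The outgroup has state 'no' for every character, so 'yes' is the derived state throughout.
Only Taxon 8 and Taxon 9 show the derived state 'yes' for Trait 1, supporting them as a clade.
Trait 2 (derived state 'yes') is shared by Taxon 1 and Taxon 2 — a synapomorphy uniting that clade.
Trait 3 (derived state 'yes') is unique to Taxon 5 (autapomorphy; uninformative for grouping).
Only Taxon 1, Taxon 2, and Taxon 5 show the derived state 'yes' for Trait 4, supporting them as a clade.
Trait 5 (derived state 'yes') is unique to Taxon 2 (autapomorphy; uninformative for grouping).
Trait 6 groups Taxon 5 and Taxon 9, which is incompatible with the clades supported by the remaining characters; treating it as convergent (homoplasy) costs fewer steps than any alternative tree.
Most parsimonious ingroup topology: (((Taxon 2,Taxon 1),Taxon 5),(Taxon 9,Taxon 8)).
Taxon 1 and Taxon 2 form a cherry on this tree, so they are sister taxa.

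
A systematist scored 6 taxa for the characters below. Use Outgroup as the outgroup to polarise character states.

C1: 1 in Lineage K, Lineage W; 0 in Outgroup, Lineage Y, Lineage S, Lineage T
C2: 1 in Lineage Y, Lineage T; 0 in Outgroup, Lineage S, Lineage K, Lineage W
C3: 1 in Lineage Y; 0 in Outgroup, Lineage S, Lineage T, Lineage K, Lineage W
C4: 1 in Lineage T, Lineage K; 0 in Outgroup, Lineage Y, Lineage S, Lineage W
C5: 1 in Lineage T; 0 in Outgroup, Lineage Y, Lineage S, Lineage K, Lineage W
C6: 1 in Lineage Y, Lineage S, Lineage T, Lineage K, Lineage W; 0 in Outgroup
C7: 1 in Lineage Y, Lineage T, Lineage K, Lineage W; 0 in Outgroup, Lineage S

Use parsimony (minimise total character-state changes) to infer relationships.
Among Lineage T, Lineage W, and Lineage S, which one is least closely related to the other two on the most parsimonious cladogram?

The outgroup has state '0' for every character, so '1' is the derived state throughout.
C1 (derived state '1') is shared by Lineage K and Lineage W — a synapomorphy uniting that clade.
C2: derived state '1' in Lineage T and Lineage Y only — synapomorphy for {Lineage T, Lineage Y}.
C3: derived state '1' in Lineage Y only — an autapomorphy, so it tells us nothing about relationships among taxa.
C4 groups Lineage K and Lineage T, which is incompatible with the clades supported by the remaining characters; treating it as convergent (homoplasy) costs fewer steps than any alternative tree.
C5: derived state '1' in Lineage T only — an autapomorphy, so it tells us nothing about relationships among taxa.
C6 (derived state '1') is shared by all ingroup taxa — unites the whole ingroup.
Only Lineage K, Lineage T, Lineage W, and Lineage Y show the derived state '1' for C7, supporting them as a clade.
Most parsimonious ingroup topology: (((Lineage Y,Lineage T),(Lineage K,Lineage W)),Lineage S).
Lineage T and Lineage W share a more recent common ancestor with each other than either does with Lineage S, so Lineage S is the least closely related of the three.

Lineage S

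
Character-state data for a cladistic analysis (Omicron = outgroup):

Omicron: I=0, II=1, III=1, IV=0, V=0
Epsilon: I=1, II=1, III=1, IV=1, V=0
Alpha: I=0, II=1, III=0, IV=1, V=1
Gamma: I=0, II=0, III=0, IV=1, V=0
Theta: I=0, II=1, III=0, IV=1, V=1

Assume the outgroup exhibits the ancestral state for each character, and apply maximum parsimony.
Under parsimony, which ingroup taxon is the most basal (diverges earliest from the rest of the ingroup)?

Epsilon

Character polarity is set by the outgroup: the derived state is whichever differs from the outgroup's state, so for II, III the derived state is '0', and for the remaining characters it is '1'.
I (derived state '1') is unique to Epsilon (autapomorphy; uninformative for grouping).
II (derived state '0') is unique to Gamma (autapomorphy; uninformative for grouping).
Only Alpha, Gamma, and Theta show the derived state '0' for III, supporting them as a clade.
IV (derived state '1') is shared by all ingroup taxa — unites the whole ingroup.
V (derived state '1') is shared by Alpha and Theta — a synapomorphy uniting that clade.
Most parsimonious ingroup topology: (Epsilon,((Alpha,Theta),Gamma)).
Epsilon is sister to the clade containing all other ingroup taxa, so it is the earliest-diverging (most basal) ingroup lineage.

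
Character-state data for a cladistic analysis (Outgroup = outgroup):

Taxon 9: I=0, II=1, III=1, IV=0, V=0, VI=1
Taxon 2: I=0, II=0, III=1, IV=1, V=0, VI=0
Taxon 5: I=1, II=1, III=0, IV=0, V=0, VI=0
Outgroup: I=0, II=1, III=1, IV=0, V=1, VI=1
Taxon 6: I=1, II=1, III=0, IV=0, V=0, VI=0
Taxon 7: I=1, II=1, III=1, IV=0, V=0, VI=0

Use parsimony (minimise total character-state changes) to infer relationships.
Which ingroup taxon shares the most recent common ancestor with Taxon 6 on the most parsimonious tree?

Character polarity is set by the outgroup: the derived state is whichever differs from the outgroup's state, so for II, III, V, VI the derived state is '0', and for the remaining characters it is '1'.
I (derived state '1') is shared by Taxon 5, Taxon 6, and Taxon 7 — a synapomorphy uniting that clade.
II: derived state '0' in Taxon 2 only — an autapomorphy, so it tells us nothing about relationships among taxa.
III (derived state '0') is shared by Taxon 5 and Taxon 6 — a synapomorphy uniting that clade.
IV (derived state '1') is unique to Taxon 2 (autapomorphy; uninformative for grouping).
All ingroup taxa share the derived state '0' for V; it defines the ingroup but does not resolve relationships within it.
VI: derived state '0' in Taxon 2, Taxon 5, Taxon 6, and Taxon 7 only — synapomorphy for {Taxon 2, Taxon 5, Taxon 6, Taxon 7}.
Most parsimonious ingroup topology: (((Taxon 7,(Taxon 6,Taxon 5)),Taxon 2),Taxon 9).
Taxon 6 and Taxon 5 form a cherry on this tree, so they are sister taxa.

Taxon 5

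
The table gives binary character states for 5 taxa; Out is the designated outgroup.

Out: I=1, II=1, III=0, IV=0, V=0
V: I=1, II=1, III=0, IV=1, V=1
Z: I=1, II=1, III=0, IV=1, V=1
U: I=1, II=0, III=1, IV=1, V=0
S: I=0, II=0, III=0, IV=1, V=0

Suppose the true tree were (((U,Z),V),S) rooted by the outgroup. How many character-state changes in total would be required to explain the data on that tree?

7

Map each character onto (((U,Z),V),S) (rooted by Out) and count the minimum state changes it requires (Fitch parsimony):
I: 1; II: 2; III: 1; IV: 1; V: 2.
Total tree length = 7.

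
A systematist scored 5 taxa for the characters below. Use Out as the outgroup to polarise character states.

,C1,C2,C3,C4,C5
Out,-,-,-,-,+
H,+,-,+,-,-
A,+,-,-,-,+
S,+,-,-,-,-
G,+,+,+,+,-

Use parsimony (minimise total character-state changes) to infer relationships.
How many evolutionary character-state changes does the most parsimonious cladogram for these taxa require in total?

Character polarity is set by the outgroup: the derived state is whichever differs from the outgroup's state, so for C5 the derived state is '-', and for the remaining characters it is '+'.
C1 (derived state '+') is shared by all ingroup taxa — unites the whole ingroup.
C2: derived state '+' in G only — an autapomorphy, so it tells us nothing about relationships among taxa.
C3 (derived state '+') is shared by G and H — a synapomorphy uniting that clade.
C4 (derived state '+') is unique to G (autapomorphy; uninformative for grouping).
Only G, H, and S show the derived state '-' for C5, supporting them as a clade.
Most parsimonious ingroup topology: (((H,G),S),A).
Changes per character on this tree: C1: 1; C2: 1; C3: 1; C4: 1; C5: 1.
Total = 5.

5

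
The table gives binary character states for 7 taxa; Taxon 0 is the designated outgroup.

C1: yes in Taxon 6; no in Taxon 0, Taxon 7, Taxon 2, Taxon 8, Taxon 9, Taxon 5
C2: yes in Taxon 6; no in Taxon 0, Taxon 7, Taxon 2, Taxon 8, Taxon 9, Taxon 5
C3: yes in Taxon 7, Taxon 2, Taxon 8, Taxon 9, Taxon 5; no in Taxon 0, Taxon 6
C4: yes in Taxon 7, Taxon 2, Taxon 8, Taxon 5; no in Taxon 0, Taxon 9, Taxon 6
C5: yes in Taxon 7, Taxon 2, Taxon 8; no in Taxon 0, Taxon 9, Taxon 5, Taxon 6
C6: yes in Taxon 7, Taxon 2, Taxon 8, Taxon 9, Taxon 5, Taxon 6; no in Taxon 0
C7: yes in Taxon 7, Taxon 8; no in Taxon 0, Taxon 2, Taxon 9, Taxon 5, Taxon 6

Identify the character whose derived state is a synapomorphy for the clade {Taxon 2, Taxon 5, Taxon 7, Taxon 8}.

The outgroup has state 'no' for every character, so 'yes' is the derived state throughout.
C1: derived state 'yes' in Taxon 6 only — an autapomorphy, so it tells us nothing about relationships among taxa.
C2 (derived state 'yes') is unique to Taxon 6 (autapomorphy; uninformative for grouping).
C3: derived state 'yes' in Taxon 2, Taxon 5, Taxon 7, Taxon 8, and Taxon 9 only — synapomorphy for {Taxon 2, Taxon 5, Taxon 7, Taxon 8, Taxon 9}.
C4: derived state 'yes' in Taxon 2, Taxon 5, Taxon 7, and Taxon 8 only — synapomorphy for {Taxon 2, Taxon 5, Taxon 7, Taxon 8}.
Only Taxon 2, Taxon 7, and Taxon 8 show the derived state 'yes' for C5, supporting them as a clade.
C6 (derived state 'yes') is shared by all ingroup taxa — unites the whole ingroup.
C7: derived state 'yes' in Taxon 7 and Taxon 8 only — synapomorphy for {Taxon 7, Taxon 8}.
Most parsimonious ingroup topology: (((((Taxon 7,Taxon 8),Taxon 2),Taxon 5),Taxon 9),Taxon 6).
The clade {Taxon 2, Taxon 5, Taxon 7, Taxon 8} is supported by C4: its derived state 'yes' occurs in exactly those taxa and in no other taxon (including the outgroup).

C4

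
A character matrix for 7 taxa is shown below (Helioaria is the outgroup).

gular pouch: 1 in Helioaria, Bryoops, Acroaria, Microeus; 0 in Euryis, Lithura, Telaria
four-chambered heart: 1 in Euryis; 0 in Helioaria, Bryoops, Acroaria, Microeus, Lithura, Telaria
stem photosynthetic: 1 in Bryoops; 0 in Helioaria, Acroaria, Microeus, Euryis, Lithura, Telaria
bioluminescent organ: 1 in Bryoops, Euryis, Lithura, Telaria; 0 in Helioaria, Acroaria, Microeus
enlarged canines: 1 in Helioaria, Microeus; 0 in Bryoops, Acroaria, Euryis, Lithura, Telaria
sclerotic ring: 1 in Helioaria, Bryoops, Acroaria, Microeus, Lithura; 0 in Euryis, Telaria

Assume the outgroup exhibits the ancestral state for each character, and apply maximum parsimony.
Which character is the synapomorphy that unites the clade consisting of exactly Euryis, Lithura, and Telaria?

Character polarity is set by the outgroup: the derived state is whichever differs from the outgroup's state, so for gular pouch, enlarged canines, sclerotic ring the derived state is '0', and for the remaining characters it is '1'.
gular pouch: derived state '0' in Euryis, Lithura, and Telaria only — synapomorphy for {Euryis, Lithura, Telaria}.
four-chambered heart: derived state '1' in Euryis only — an autapomorphy, so it tells us nothing about relationships among taxa.
stem photosynthetic: derived state '1' in Bryoops only — an autapomorphy, so it tells us nothing about relationships among taxa.
Only Bryoops, Euryis, Lithura, and Telaria show the derived state '1' for bioluminescent organ, supporting them as a clade.
Only Acroaria, Bryoops, Euryis, Lithura, and Telaria show the derived state '0' for enlarged canines, supporting them as a clade.
Only Euryis and Telaria show the derived state '0' for sclerotic ring, supporting them as a clade.
Most parsimonious ingroup topology: (Microeus,(((Lithura,(Euryis,Telaria)),Bryoops),Acroaria)).
The clade {Euryis, Lithura, Telaria} is supported by gular pouch: its derived state '0' occurs in exactly those taxa and in no other taxon (including the outgroup).

gular pouch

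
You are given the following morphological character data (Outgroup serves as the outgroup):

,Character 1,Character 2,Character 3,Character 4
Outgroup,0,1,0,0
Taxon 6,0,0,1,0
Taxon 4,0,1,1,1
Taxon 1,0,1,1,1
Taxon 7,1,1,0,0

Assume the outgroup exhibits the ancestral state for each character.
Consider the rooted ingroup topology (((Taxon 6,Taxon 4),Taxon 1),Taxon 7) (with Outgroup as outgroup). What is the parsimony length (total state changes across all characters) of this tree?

Map each character onto (((Taxon 6,Taxon 4),Taxon 1),Taxon 7) (rooted by Outgroup) and count the minimum state changes it requires (Fitch parsimony):
Character 1: 1; Character 2: 1; Character 3: 1; Character 4: 2.
Total tree length = 5.

5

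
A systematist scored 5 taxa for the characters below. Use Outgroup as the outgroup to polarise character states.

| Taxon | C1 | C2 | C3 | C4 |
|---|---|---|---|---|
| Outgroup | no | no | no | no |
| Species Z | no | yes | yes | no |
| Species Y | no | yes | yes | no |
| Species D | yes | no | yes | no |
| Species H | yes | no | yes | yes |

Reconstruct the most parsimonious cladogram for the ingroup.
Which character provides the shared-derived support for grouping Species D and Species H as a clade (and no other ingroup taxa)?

C1

The outgroup has state 'no' for every character, so 'yes' is the derived state throughout.
C1 (derived state 'yes') is shared by Species D and Species H — a synapomorphy uniting that clade.
C2: derived state 'yes' in Species Y and Species Z only — synapomorphy for {Species Y, Species Z}.
All ingroup taxa share the derived state 'yes' for C3; it defines the ingroup but does not resolve relationships within it.
C4: derived state 'yes' in Species H only — an autapomorphy, so it tells us nothing about relationships among taxa.
Most parsimonious ingroup topology: ((Species Z,Species Y),(Species D,Species H)).
The clade {Species D, Species H} is supported by C1: its derived state 'yes' occurs in exactly those taxa and in no other taxon (including the outgroup).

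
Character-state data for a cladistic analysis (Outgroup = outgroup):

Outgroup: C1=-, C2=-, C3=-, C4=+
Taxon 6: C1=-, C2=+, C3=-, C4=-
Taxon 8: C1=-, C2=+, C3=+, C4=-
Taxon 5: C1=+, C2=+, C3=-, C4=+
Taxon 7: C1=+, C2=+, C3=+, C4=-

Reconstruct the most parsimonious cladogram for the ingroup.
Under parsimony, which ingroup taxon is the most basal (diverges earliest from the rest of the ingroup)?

Character polarity is set by the outgroup: the derived state is whichever differs from the outgroup's state, so for C4 the derived state is '-', and for the remaining characters it is '+'.
C1 (state '+') occurs in Taxon 5 and Taxon 7 but conflicts with the nesting implied by the other characters — most parsimoniously interpreted as homoplasy.
All ingroup taxa share the derived state '+' for C2; it defines the ingroup but does not resolve relationships within it.
C3: derived state '+' in Taxon 7 and Taxon 8 only — synapomorphy for {Taxon 7, Taxon 8}.
C4 (derived state '-') is shared by Taxon 6, Taxon 7, and Taxon 8 — a synapomorphy uniting that clade.
Most parsimonious ingroup topology: ((Taxon 6,(Taxon 8,Taxon 7)),Taxon 5).
Taxon 5 is sister to the clade containing all other ingroup taxa, so it is the earliest-diverging (most basal) ingroup lineage.

Taxon 5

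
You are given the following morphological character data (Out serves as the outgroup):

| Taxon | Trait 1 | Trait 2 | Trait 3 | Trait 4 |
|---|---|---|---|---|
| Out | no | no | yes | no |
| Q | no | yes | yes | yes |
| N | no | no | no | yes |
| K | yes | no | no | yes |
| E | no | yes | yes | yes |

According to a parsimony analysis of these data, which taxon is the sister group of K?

N

Character polarity is set by the outgroup: the derived state is whichever differs from the outgroup's state, so for Trait 3 the derived state is 'no', and for the remaining characters it is 'yes'.
Trait 1 (derived state 'yes') is unique to K (autapomorphy; uninformative for grouping).
Trait 2 (derived state 'yes') is shared by E and Q — a synapomorphy uniting that clade.
Only K and N show the derived state 'no' for Trait 3, supporting them as a clade.
All ingroup taxa share the derived state 'yes' for Trait 4; it defines the ingroup but does not resolve relationships within it.
Most parsimonious ingroup topology: ((Q,E),(N,K)).
K and N form a cherry on this tree, so they are sister taxa.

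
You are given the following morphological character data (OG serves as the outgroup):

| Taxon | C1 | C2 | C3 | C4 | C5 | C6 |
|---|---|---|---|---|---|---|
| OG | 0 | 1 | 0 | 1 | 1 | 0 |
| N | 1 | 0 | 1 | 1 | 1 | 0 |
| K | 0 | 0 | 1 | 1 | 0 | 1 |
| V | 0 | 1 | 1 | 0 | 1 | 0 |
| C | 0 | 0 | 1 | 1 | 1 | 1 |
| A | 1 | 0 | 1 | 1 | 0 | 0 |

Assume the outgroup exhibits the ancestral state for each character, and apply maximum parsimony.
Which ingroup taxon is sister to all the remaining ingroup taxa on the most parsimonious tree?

V

Character polarity is set by the outgroup: the derived state is whichever differs from the outgroup's state, so for C2, C4, C5 the derived state is '0', and for the remaining characters it is '1'.
C1 (derived state '1') is shared by A and N — a synapomorphy uniting that clade.
Only A, C, K, and N show the derived state '0' for C2, supporting them as a clade.
All ingroup taxa share the derived state '1' for C3; it defines the ingroup but does not resolve relationships within it.
C4: derived state '0' in V only — an autapomorphy, so it tells us nothing about relationships among taxa.
C5 (state '0') occurs in A and K but conflicts with the nesting implied by the other characters — most parsimoniously interpreted as homoplasy.
C6 (derived state '1') is shared by C and K — a synapomorphy uniting that clade.
Most parsimonious ingroup topology: (((N,A),(K,C)),V).
V is sister to the clade containing all other ingroup taxa, so it is the earliest-diverging (most basal) ingroup lineage.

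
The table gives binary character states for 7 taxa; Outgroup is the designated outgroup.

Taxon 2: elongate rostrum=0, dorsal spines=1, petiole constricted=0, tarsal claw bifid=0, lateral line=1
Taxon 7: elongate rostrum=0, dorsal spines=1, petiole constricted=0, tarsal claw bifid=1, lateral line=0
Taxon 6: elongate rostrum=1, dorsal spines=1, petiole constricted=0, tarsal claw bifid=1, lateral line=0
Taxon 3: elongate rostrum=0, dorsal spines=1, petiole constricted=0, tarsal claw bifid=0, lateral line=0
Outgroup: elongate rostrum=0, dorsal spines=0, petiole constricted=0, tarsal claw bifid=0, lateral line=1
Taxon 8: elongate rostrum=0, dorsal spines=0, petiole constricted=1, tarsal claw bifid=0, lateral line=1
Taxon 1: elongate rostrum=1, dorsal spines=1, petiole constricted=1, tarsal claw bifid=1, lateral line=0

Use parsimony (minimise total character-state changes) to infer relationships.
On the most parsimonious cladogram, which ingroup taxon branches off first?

Character polarity is set by the outgroup: the derived state is whichever differs from the outgroup's state, so for lateral line the derived state is '0', and for the remaining characters it is '1'.
elongate rostrum (derived state '1') is shared by Taxon 1 and Taxon 6 — a synapomorphy uniting that clade.
Only Taxon 1, Taxon 2, Taxon 3, Taxon 6, and Taxon 7 show the derived state '1' for dorsal spines, supporting them as a clade.
petiole constricted groups Taxon 1 and Taxon 8, which is incompatible with the clades supported by the remaining characters; treating it as convergent (homoplasy) costs fewer steps than any alternative tree.
tarsal claw bifid (derived state '1') is shared by Taxon 1, Taxon 6, and Taxon 7 — a synapomorphy uniting that clade.
lateral line: derived state '0' in Taxon 1, Taxon 3, Taxon 6, and Taxon 7 only — synapomorphy for {Taxon 1, Taxon 3, Taxon 6, Taxon 7}.
Most parsimonious ingroup topology: (Taxon 8,(Taxon 2,(((Taxon 6,Taxon 1),Taxon 7),Taxon 3))).
Taxon 8 is sister to the clade containing all other ingroup taxa, so it is the earliest-diverging (most basal) ingroup lineage.

Taxon 8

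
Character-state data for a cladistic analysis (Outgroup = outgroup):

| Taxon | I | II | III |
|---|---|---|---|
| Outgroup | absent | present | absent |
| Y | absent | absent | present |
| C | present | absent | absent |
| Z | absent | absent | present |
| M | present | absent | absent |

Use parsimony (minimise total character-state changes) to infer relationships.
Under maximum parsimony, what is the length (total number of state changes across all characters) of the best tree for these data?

Character polarity is set by the outgroup: the derived state is whichever differs from the outgroup's state, so for II the derived state is 'absent', and for the remaining characters it is 'present'.
I: derived state 'present' in C and M only — synapomorphy for {C, M}.
All ingroup taxa share the derived state 'absent' for II; it defines the ingroup but does not resolve relationships within it.
III (derived state 'present') is shared by Y and Z — a synapomorphy uniting that clade.
Most parsimonious ingroup topology: ((Y,Z),(C,M)).
Changes per character on this tree: I: 1; II: 1; III: 1.
Total = 3.

3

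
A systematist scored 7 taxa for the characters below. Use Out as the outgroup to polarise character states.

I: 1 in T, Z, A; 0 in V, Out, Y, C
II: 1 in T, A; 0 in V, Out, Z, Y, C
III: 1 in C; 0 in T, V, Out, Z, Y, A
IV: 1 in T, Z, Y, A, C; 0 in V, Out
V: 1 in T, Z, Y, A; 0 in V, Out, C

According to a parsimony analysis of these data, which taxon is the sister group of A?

The outgroup has state '0' for every character, so '1' is the derived state throughout.
I: derived state '1' in A, T, and Z only — synapomorphy for {A, T, Z}.
II: derived state '1' in A and T only — synapomorphy for {A, T}.
III (derived state '1') is unique to C (autapomorphy; uninformative for grouping).
Only A, C, T, Y, and Z show the derived state '1' for IV, supporting them as a clade.
Only A, T, Y, and Z show the derived state '1' for V, supporting them as a clade.
Most parsimonious ingroup topology: (V,(((Z,(T,A)),Y),C)).
A and T form a cherry on this tree, so they are sister taxa.

T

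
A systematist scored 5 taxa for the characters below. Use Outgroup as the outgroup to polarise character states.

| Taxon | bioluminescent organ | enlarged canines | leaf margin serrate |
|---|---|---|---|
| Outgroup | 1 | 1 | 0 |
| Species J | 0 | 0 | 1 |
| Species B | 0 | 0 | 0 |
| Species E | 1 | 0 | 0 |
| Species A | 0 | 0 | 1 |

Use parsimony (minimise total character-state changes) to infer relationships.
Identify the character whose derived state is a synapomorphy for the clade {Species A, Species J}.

leaf margin serrate

Character polarity is set by the outgroup: the derived state is whichever differs from the outgroup's state, so for bioluminescent organ, enlarged canines the derived state is '0', and for the remaining characters it is '1'.
Only Species A, Species B, and Species J show the derived state '0' for bioluminescent organ, supporting them as a clade.
enlarged canines (derived state '0') is shared by all ingroup taxa — unites the whole ingroup.
Only Species A and Species J show the derived state '1' for leaf margin serrate, supporting them as a clade.
Most parsimonious ingroup topology: (((Species J,Species A),Species B),Species E).
The clade {Species A, Species J} is supported by leaf margin serrate: its derived state '1' occurs in exactly those taxa and in no other taxon (including the outgroup).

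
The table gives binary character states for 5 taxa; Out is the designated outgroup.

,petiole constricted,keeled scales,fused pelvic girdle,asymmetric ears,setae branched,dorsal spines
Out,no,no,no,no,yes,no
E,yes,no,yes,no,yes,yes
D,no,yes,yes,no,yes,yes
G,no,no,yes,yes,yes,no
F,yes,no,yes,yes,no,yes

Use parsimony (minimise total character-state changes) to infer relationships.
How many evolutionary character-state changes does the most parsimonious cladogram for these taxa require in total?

Character polarity is set by the outgroup: the derived state is whichever differs from the outgroup's state, so for setae branched the derived state is 'no', and for the remaining characters it is 'yes'.
petiole constricted: derived state 'yes' in E and F only — synapomorphy for {E, F}.
keeled scales: derived state 'yes' in D only — an autapomorphy, so it tells us nothing about relationships among taxa.
fused pelvic girdle (derived state 'yes') is shared by all ingroup taxa — unites the whole ingroup.
asymmetric ears (state 'yes') occurs in F and G but conflicts with the nesting implied by the other characters — most parsimoniously interpreted as homoplasy.
setae branched (derived state 'no') is unique to F (autapomorphy; uninformative for grouping).
Only D, E, and F show the derived state 'yes' for dorsal spines, supporting them as a clade.
Most parsimonious ingroup topology: (((E,F),D),G).
Changes per character on this tree: petiole constricted: 1; keeled scales: 1; fused pelvic girdle: 1; asymmetric ears: 2; setae branched: 1; dorsal spines: 1.
Total = 7.

7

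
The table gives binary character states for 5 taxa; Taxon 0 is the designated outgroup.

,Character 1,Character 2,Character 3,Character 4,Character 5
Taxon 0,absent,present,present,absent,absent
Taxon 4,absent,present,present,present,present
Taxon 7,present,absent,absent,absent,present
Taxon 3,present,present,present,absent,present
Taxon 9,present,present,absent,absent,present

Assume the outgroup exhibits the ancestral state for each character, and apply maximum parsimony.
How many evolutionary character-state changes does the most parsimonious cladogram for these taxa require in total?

5

Character polarity is set by the outgroup: the derived state is whichever differs from the outgroup's state, so for Character 2, Character 3 the derived state is 'absent', and for the remaining characters it is 'present'.
Character 1: derived state 'present' in Taxon 3, Taxon 7, and Taxon 9 only — synapomorphy for {Taxon 3, Taxon 7, Taxon 9}.
Character 2: derived state 'absent' in Taxon 7 only — an autapomorphy, so it tells us nothing about relationships among taxa.
Character 3: derived state 'absent' in Taxon 7 and Taxon 9 only — synapomorphy for {Taxon 7, Taxon 9}.
Character 4 (derived state 'present') is unique to Taxon 4 (autapomorphy; uninformative for grouping).
All ingroup taxa share the derived state 'present' for Character 5; it defines the ingroup but does not resolve relationships within it.
Most parsimonious ingroup topology: (Taxon 4,((Taxon 7,Taxon 9),Taxon 3)).
Changes per character on this tree: Character 1: 1; Character 2: 1; Character 3: 1; Character 4: 1; Character 5: 1.
Total = 5.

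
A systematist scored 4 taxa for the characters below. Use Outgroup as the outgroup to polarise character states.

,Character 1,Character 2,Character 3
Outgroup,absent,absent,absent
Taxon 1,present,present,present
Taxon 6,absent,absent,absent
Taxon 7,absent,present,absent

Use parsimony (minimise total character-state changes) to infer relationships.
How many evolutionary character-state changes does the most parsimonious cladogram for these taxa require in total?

3

The outgroup has state 'absent' for every character, so 'present' is the derived state throughout.
Character 1 (derived state 'present') is unique to Taxon 1 (autapomorphy; uninformative for grouping).
Only Taxon 1 and Taxon 7 show the derived state 'present' for Character 2, supporting them as a clade.
Character 3 (derived state 'present') is unique to Taxon 1 (autapomorphy; uninformative for grouping).
Most parsimonious ingroup topology: ((Taxon 1,Taxon 7),Taxon 6).
Changes per character on this tree: Character 1: 1; Character 2: 1; Character 3: 1.
Total = 3.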